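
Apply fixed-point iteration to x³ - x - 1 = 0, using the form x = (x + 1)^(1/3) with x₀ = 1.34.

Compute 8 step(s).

Equation: x³ - x - 1 = 0
Fixed-point form: x = (x + 1)^(1/3)
x₀ = 1.34

x_1 = g(1.340000) = 1.327614
x_2 = g(1.327614) = 1.325268
x_3 = g(1.325268) = 1.324822
x_4 = g(1.324822) = 1.324738
x_5 = g(1.324738) = 1.324722
x_6 = g(1.324722) = 1.324719
x_7 = g(1.324719) = 1.324718
x_8 = g(1.324718) = 1.324718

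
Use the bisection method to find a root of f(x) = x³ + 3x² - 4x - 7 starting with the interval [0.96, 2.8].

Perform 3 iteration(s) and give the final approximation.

f(x) = x³ + 3x² - 4x - 7
Initial interval: [0.96, 2.8]

Iteration 1:
  c_1 = (0.960000 + 2.800000)/2 = 1.880000
  f(c_1) = f(1.880000) = 2.727872
  f(a) × f(c) < 0, new interval: [0.960000, 1.880000]
Iteration 2:
  c_2 = (0.960000 + 1.880000)/2 = 1.420000
  f(c_2) = f(1.420000) = -3.767512
  f(a) × f(c) ≥ 0, new interval: [1.420000, 1.880000]
Iteration 3:
  c_3 = (1.420000 + 1.880000)/2 = 1.650000
  f(c_3) = f(1.650000) = -0.940375
  f(a) × f(c) ≥ 0, new interval: [1.650000, 1.880000]

After 3 iteration(s), the approximation is c_3 = 1.650000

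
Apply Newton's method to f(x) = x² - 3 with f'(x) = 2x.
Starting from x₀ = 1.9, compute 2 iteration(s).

f(x) = x² - 3
f'(x) = 2x
x₀ = 1.9

Newton-Raphson formula: x_{n+1} = x_n - f(x_n)/f'(x_n)

Iteration 1:
  f(1.900000) = 0.610000
  f'(1.900000) = 3.800000
  x_1 = 1.900000 - 0.610000/3.800000 = 1.739474
Iteration 2:
  f(1.739474) = 0.025769
  f'(1.739474) = 3.478947
  x_2 = 1.739474 - 0.025769/3.478947 = 1.732067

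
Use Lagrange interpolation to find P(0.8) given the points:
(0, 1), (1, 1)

Lagrange interpolation formula:
P(x) = Σ yᵢ × Lᵢ(x)
where Lᵢ(x) = Π_{j≠i} (x - xⱼ)/(xᵢ - xⱼ)

L_0(0.8) = (0.8 - 1)/(0 - 1) = 0.200000
L_1(0.8) = (0.8 - 0)/(1 - 0) = 0.800000

P(0.8) = 1×L_0(0.8) + 1×L_1(0.8)
P(0.8) = 1.000000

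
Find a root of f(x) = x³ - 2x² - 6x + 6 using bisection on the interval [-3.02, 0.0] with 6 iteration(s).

f(x) = x³ - 2x² - 6x + 6
Initial interval: [-3.02, 0.0]

Iteration 1:
  c_1 = (-3.020000 + 0.000000)/2 = -1.510000
  f(c_1) = f(-1.510000) = 7.056849
  f(a) × f(c) < 0, new interval: [-3.020000, -1.510000]
Iteration 2:
  c_2 = (-3.020000 + (-1.510000))/2 = -2.265000
  f(c_2) = f(-2.265000) = -2.290410
  f(a) × f(c) ≥ 0, new interval: [-2.265000, -1.510000]
Iteration 3:
  c_3 = (-2.265000 + (-1.510000))/2 = -1.887500
  f(c_3) = f(-1.887500) = 3.475174
  f(a) × f(c) < 0, new interval: [-2.265000, -1.887500]
Iteration 4:
  c_4 = (-2.265000 + (-1.887500))/2 = -2.076250
  f(c_4) = f(-2.076250) = 0.885544
  f(a) × f(c) < 0, new interval: [-2.265000, -2.076250]
Iteration 5:
  c_5 = (-2.265000 + (-2.076250))/2 = -2.170625
  f(c_5) = f(-2.170625) = -0.626621
  f(a) × f(c) ≥ 0, new interval: [-2.170625, -2.076250]
Iteration 6:
  c_6 = (-2.170625 + (-2.076250))/2 = -2.123438
  f(c_6) = f(-2.123438) = 0.148100
  f(a) × f(c) < 0, new interval: [-2.170625, -2.123438]

After 6 iteration(s), the approximation is c_6 = -2.123438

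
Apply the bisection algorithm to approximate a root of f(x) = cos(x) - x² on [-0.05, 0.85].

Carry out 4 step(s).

f(x) = cos(x) - x²
Initial interval: [-0.05, 0.85]

Iteration 1:
  c_1 = (-0.050000 + 0.850000)/2 = 0.400000
  f(c_1) = f(0.400000) = 0.761061
  f(a) × f(c) ≥ 0, new interval: [0.400000, 0.850000]
Iteration 2:
  c_2 = (0.400000 + 0.850000)/2 = 0.625000
  f(c_2) = f(0.625000) = 0.420338
  f(a) × f(c) ≥ 0, new interval: [0.625000, 0.850000]
Iteration 3:
  c_3 = (0.625000 + 0.850000)/2 = 0.737500
  f(c_3) = f(0.737500) = 0.196246
  f(a) × f(c) ≥ 0, new interval: [0.737500, 0.850000]
Iteration 4:
  c_4 = (0.737500 + 0.850000)/2 = 0.793750
  f(c_4) = f(0.793750) = 0.071137
  f(a) × f(c) ≥ 0, new interval: [0.793750, 0.850000]

After 4 iteration(s), the approximation is c_4 = 0.793750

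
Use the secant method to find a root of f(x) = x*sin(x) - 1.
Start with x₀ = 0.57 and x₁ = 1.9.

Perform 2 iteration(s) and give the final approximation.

f(x) = x*sin(x) - 1
x₀ = 0.57, x₁ = 1.9

Secant formula: x_{n+1} = x_n - f(x_n)(x_n - x_{n-1})/(f(x_n) - f(x_{n-1}))

Iteration 1:
  f(0.570000) = -0.692410
  f(1.900000) = 0.797970
  x_2 = 1.900000 - 0.797970×(1.900000 - 0.570000)/(0.797970 - (-0.692410))
       = 1.187899
Iteration 2:
  f(1.900000) = 0.797970
  f(1.187899) = 0.101879
  x_3 = 1.187899 - 0.101879×(1.187899 - 1.900000)/(0.101879 - 0.797970)
       = 1.083677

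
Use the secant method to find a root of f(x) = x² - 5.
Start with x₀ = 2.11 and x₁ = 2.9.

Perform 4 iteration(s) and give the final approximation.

f(x) = x² - 5
x₀ = 2.11, x₁ = 2.9

Secant formula: x_{n+1} = x_n - f(x_n)(x_n - x_{n-1})/(f(x_n) - f(x_{n-1}))

Iteration 1:
  f(2.110000) = -0.547900
  f(2.900000) = 3.410000
  x_2 = 2.900000 - 3.410000×(2.900000 - 2.110000)/(3.410000 - (-0.547900))
       = 2.219361
Iteration 2:
  f(2.900000) = 3.410000
  f(2.219361) = -0.074436
  x_3 = 2.219361 - (-0.074436)×(2.219361 - 2.900000)/(-0.074436 - 3.410000)
       = 2.233901
Iteration 3:
  f(2.219361) = -0.074436
  f(2.233901) = -0.009685
  x_4 = 2.233901 - (-0.009685)×(2.233901 - 2.219361)/(-0.009685 - (-0.074436))
       = 2.236076
Iteration 4:
  f(2.233901) = -0.009685
  f(2.236076) = 0.000036
  x_5 = 2.236076 - 0.000036×(2.236076 - 2.233901)/(0.000036 - (-0.009685))
       = 2.236068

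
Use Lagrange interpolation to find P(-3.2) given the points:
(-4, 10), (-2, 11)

Lagrange interpolation formula:
P(x) = Σ yᵢ × Lᵢ(x)
where Lᵢ(x) = Π_{j≠i} (x - xⱼ)/(xᵢ - xⱼ)

L_0(-3.2) = (-3.2 - (-2))/(-4 - (-2)) = 0.600000
L_1(-3.2) = (-3.2 - (-4))/(-2 - (-4)) = 0.400000

P(-3.2) = 10×L_0(-3.2) + 11×L_1(-3.2)
P(-3.2) = 10.400000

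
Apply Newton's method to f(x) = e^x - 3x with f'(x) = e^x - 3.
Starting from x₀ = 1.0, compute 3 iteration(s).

f(x) = e^x - 3x
f'(x) = e^x - 3
x₀ = 1.0

Newton-Raphson formula: x_{n+1} = x_n - f(x_n)/f'(x_n)

Iteration 1:
  f(1.000000) = -0.281718
  f'(1.000000) = -0.281718
  x_1 = 1.000000 - (-0.281718)/(-0.281718) = 0.000000
Iteration 2:
  f(0.000000) = 1.000000
  f'(0.000000) = -2.000000
  x_2 = 0.000000 - 1.000000/(-2.000000) = 0.500000
Iteration 3:
  f(0.500000) = 0.148721
  f'(0.500000) = -1.351279
  x_3 = 0.500000 - 0.148721/(-1.351279) = 0.610060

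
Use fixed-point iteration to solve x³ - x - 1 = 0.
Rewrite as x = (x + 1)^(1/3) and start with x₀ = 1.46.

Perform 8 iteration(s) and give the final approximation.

Equation: x³ - x - 1 = 0
Fixed-point form: x = (x + 1)^(1/3)
x₀ = 1.46

x_1 = g(1.460000) = 1.349931
x_2 = g(1.349931) = 1.329490
x_3 = g(1.329490) = 1.325624
x_4 = g(1.325624) = 1.324890
x_5 = g(1.324890) = 1.324751
x_6 = g(1.324751) = 1.324724
x_7 = g(1.324724) = 1.324719
x_8 = g(1.324719) = 1.324718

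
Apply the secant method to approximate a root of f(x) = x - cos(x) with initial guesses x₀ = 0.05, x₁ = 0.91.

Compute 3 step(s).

f(x) = x - cos(x)
x₀ = 0.05, x₁ = 0.91

Secant formula: x_{n+1} = x_n - f(x_n)(x_n - x_{n-1})/(f(x_n) - f(x_{n-1}))

Iteration 1:
  f(0.050000) = -0.948750
  f(0.910000) = 0.296254
  x_2 = 0.910000 - 0.296254×(0.910000 - 0.050000)/(0.296254 - (-0.948750))
       = 0.705359
Iteration 2:
  f(0.910000) = 0.296254
  f(0.705359) = -0.056019
  x_3 = 0.705359 - (-0.056019)×(0.705359 - 0.910000)/(-0.056019 - 0.296254)
       = 0.737902
Iteration 3:
  f(0.705359) = -0.056019
  f(0.737902) = -0.001980
  x_4 = 0.737902 - (-0.001980)×(0.737902 - 0.705359)/(-0.001980 - (-0.056019))
       = 0.739094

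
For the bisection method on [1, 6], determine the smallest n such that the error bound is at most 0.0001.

We need (b-a)/2^n ≤ 0.0001
(6 - 1)/2^n ≤ 0.0001
5/2^n ≤ 0.0001
2^n ≥ 50000
n ≥ log₂(50000) = 15.61
n ≥ 16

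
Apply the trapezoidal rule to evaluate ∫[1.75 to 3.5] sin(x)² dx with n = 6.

f(x) = sin(x)²
a = 1.75, b = 3.5, n = 6
h = (b - a)/n = 0.291667

Trapezoidal rule: (h/2)[f(x₀) + 2f(x₁) + 2f(x₂) + ... + f(xₙ)]

x_0 = 1.7500, f(x_0) = 0.968228, coefficient = 1
x_1 = 2.0417, f(x_1) = 0.794191, coefficient = 2
x_2 = 2.3333, f(x_2) = 0.522853, coefficient = 2
x_3 = 2.6250, f(x_3) = 0.243957, coefficient = 2
x_4 = 2.9167, f(x_4) = 0.049744, coefficient = 2
x_5 = 3.2083, f(x_5) = 0.004448, coefficient = 2
x_6 = 3.5000, f(x_6) = 0.123049, coefficient = 1

I ≈ (0.291667/2) × 4.321663 = 0.630243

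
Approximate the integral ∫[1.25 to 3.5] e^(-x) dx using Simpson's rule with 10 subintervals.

f(x) = e^(-x)
a = 1.25, b = 3.5, n = 10
h = (b - a)/n = 0.225000

Simpson's rule: (h/3)[f(x₀) + 4f(x₁) + 2f(x₂) + ... + f(xₙ)]

x_0 = 1.2500, f(x_0) = 0.286505, coefficient = 1
x_1 = 1.4750, f(x_1) = 0.228779, coefficient = 4
x_2 = 1.7000, f(x_2) = 0.182684, coefficient = 2
x_3 = 1.9250, f(x_3) = 0.145876, coefficient = 4
x_4 = 2.1500, f(x_4) = 0.116484, coefficient = 2
x_5 = 2.3750, f(x_5) = 0.093014, coefficient = 4
x_6 = 2.6000, f(x_6) = 0.074274, coefficient = 2
x_7 = 2.8250, f(x_7) = 0.059309, coefficient = 4
x_8 = 3.0500, f(x_8) = 0.047359, coefficient = 2
x_9 = 3.2750, f(x_9) = 0.037817, coefficient = 4
x_10 = 3.5000, f(x_10) = 0.030197, coefficient = 1

I ≈ (0.225000/3) × 3.417481 = 0.256311
Exact value: 0.256307
Error: 0.000004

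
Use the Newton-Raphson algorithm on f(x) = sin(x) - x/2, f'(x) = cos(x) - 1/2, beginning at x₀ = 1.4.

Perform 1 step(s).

f(x) = sin(x) - x/2
f'(x) = cos(x) - 1/2
x₀ = 1.4

Newton-Raphson formula: x_{n+1} = x_n - f(x_n)/f'(x_n)

Iteration 1:
  f(1.400000) = 0.285450
  f'(1.400000) = -0.330033
  x_1 = 1.400000 - 0.285450/(-0.330033) = 2.264913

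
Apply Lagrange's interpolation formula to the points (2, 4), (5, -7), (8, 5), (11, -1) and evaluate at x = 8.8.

Lagrange interpolation formula:
P(x) = Σ yᵢ × Lᵢ(x)
where Lᵢ(x) = Π_{j≠i} (x - xⱼ)/(xᵢ - xⱼ)

L_0(8.8) = (8.8 - 5)/(2 - 5) × (8.8 - 8)/(2 - 8) × (8.8 - 11)/(2 - 11) = 0.041284
L_1(8.8) = (8.8 - 2)/(5 - 2) × (8.8 - 8)/(5 - 8) × (8.8 - 11)/(5 - 11) = -0.221630
L_2(8.8) = (8.8 - 2)/(8 - 2) × (8.8 - 5)/(8 - 5) × (8.8 - 11)/(8 - 11) = 1.052741
L_3(8.8) = (8.8 - 2)/(11 - 2) × (8.8 - 5)/(11 - 5) × (8.8 - 8)/(11 - 8) = 0.127605

P(8.8) = 4×L_0(8.8) + (-7)×L_1(8.8) + 5×L_2(8.8) + (-1)×L_3(8.8)
P(8.8) = 6.852642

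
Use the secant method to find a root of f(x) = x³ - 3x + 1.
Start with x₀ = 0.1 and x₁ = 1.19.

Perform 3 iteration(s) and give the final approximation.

f(x) = x³ - 3x + 1
x₀ = 0.1, x₁ = 1.19

Secant formula: x_{n+1} = x_n - f(x_n)(x_n - x_{n-1})/(f(x_n) - f(x_{n-1}))

Iteration 1:
  f(0.100000) = 0.701000
  f(1.190000) = -0.884841
  x_2 = 1.190000 - (-0.884841)×(1.190000 - 0.100000)/(-0.884841 - 0.701000)
       = 0.581820
Iteration 2:
  f(1.190000) = -0.884841
  f(0.581820) = -0.548506
  x_3 = 0.581820 - (-0.548506)×(0.581820 - 1.190000)/(-0.548506 - (-0.884841))
       = -0.410018
Iteration 3:
  f(0.581820) = -0.548506
  f(-0.410018) = 2.161123
  x_4 = -0.410018 - 2.161123×(-0.410018 - 0.581820)/(2.161123 - (-0.548506))
       = 0.381044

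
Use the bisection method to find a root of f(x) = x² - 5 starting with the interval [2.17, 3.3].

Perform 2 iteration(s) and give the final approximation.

f(x) = x² - 5
Initial interval: [2.17, 3.3]

Iteration 1:
  c_1 = (2.170000 + 3.300000)/2 = 2.735000
  f(c_1) = f(2.735000) = 2.480225
  f(a) × f(c) < 0, new interval: [2.170000, 2.735000]
Iteration 2:
  c_2 = (2.170000 + 2.735000)/2 = 2.452500
  f(c_2) = f(2.452500) = 1.014756
  f(a) × f(c) < 0, new interval: [2.170000, 2.452500]

After 2 iteration(s), the approximation is c_2 = 2.452500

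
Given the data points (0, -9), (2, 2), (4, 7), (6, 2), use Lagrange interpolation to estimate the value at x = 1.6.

Lagrange interpolation formula:
P(x) = Σ yᵢ × Lᵢ(x)
where Lᵢ(x) = Π_{j≠i} (x - xⱼ)/(xᵢ - xⱼ)

L_0(1.6) = (1.6 - 2)/(0 - 2) × (1.6 - 4)/(0 - 4) × (1.6 - 6)/(0 - 6) = 0.088000
L_1(1.6) = (1.6 - 0)/(2 - 0) × (1.6 - 4)/(2 - 4) × (1.6 - 6)/(2 - 6) = 1.056000
L_2(1.6) = (1.6 - 0)/(4 - 0) × (1.6 - 2)/(4 - 2) × (1.6 - 6)/(4 - 6) = -0.176000
L_3(1.6) = (1.6 - 0)/(6 - 0) × (1.6 - 2)/(6 - 2) × (1.6 - 4)/(6 - 4) = 0.032000

P(1.6) = (-9)×L_0(1.6) + 2×L_1(1.6) + 7×L_2(1.6) + 2×L_3(1.6)
P(1.6) = 0.152000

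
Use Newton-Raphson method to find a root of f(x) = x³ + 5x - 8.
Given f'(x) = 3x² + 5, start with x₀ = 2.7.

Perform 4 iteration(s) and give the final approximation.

f(x) = x³ + 5x - 8
f'(x) = 3x² + 5
x₀ = 2.7

Newton-Raphson formula: x_{n+1} = x_n - f(x_n)/f'(x_n)

Iteration 1:
  f(2.700000) = 25.183000
  f'(2.700000) = 26.870000
  x_1 = 2.700000 - 25.183000/26.870000 = 1.762784
Iteration 2:
  f(1.762784) = 6.291605
  f'(1.762784) = 14.322220
  x_2 = 1.762784 - 6.291605/14.322220 = 1.323494
Iteration 3:
  f(1.323494) = 0.935750
  f'(1.323494) = 10.254909
  x_3 = 1.323494 - 0.935750/10.254909 = 1.232245
Iteration 4:
  f(1.232245) = 0.032300
  f'(1.232245) = 9.555283
  x_4 = 1.232245 - 0.032300/9.555283 = 1.228865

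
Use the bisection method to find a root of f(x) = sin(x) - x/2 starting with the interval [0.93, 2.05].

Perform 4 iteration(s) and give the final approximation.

f(x) = sin(x) - x/2
Initial interval: [0.93, 2.05]

Iteration 1:
  c_1 = (0.930000 + 2.050000)/2 = 1.490000
  f(c_1) = f(1.490000) = 0.251738
  f(a) × f(c) ≥ 0, new interval: [1.490000, 2.050000]
Iteration 2:
  c_2 = (1.490000 + 2.050000)/2 = 1.770000
  f(c_2) = f(1.770000) = 0.095224
  f(a) × f(c) ≥ 0, new interval: [1.770000, 2.050000]
Iteration 3:
  c_3 = (1.770000 + 2.050000)/2 = 1.910000
  f(c_3) = f(1.910000) = -0.011980
  f(a) × f(c) < 0, new interval: [1.770000, 1.910000]
Iteration 4:
  c_4 = (1.770000 + 1.910000)/2 = 1.840000
  f(c_4) = f(1.840000) = 0.043983
  f(a) × f(c) ≥ 0, new interval: [1.840000, 1.910000]

After 4 iteration(s), the approximation is c_4 = 1.840000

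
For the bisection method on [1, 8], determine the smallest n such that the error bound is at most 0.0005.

We need (b-a)/2^n ≤ 0.0005
(8 - 1)/2^n ≤ 0.0005
7/2^n ≤ 0.0005
2^n ≥ 14000
n ≥ log₂(14000) = 13.77
n ≥ 14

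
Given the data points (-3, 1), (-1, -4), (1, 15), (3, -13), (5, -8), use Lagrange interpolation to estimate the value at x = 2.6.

Lagrange interpolation formula:
P(x) = Σ yᵢ × Lᵢ(x)
where Lᵢ(x) = Π_{j≠i} (x - xⱼ)/(xᵢ - xⱼ)

L_0(2.6) = (2.6 - (-1))/(-3 - (-1)) × (2.6 - 1)/(-3 - 1) × (2.6 - 3)/(-3 - 3) × (2.6 - 5)/(-3 - 5) = 0.014400
L_1(2.6) = (2.6 - (-3))/(-1 - (-3)) × (2.6 - 1)/(-1 - 1) × (2.6 - 3)/(-1 - 3) × (2.6 - 5)/(-1 - 5) = -0.089600
L_2(2.6) = (2.6 - (-3))/(1 - (-3)) × (2.6 - (-1))/(1 - (-1)) × (2.6 - 3)/(1 - 3) × (2.6 - 5)/(1 - 5) = 0.302400
L_3(2.6) = (2.6 - (-3))/(3 - (-3)) × (2.6 - (-1))/(3 - (-1)) × (2.6 - 1)/(3 - 1) × (2.6 - 5)/(3 - 5) = 0.806400
L_4(2.6) = (2.6 - (-3))/(5 - (-3)) × (2.6 - (-1))/(5 - (-1)) × (2.6 - 1)/(5 - 1) × (2.6 - 3)/(5 - 3) = -0.033600

P(2.6) = 1×L_0(2.6) + (-4)×L_1(2.6) + 15×L_2(2.6) + (-13)×L_3(2.6) + (-8)×L_4(2.6)
P(2.6) = -5.305600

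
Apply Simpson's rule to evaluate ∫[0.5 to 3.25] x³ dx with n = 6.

f(x) = x³
a = 0.5, b = 3.25, n = 6
h = (b - a)/n = 0.458333

Simpson's rule: (h/3)[f(x₀) + 4f(x₁) + 2f(x₂) + ... + f(xₙ)]

x_0 = 0.5000, f(x_0) = 0.125000, coefficient = 1
x_1 = 0.9583, f(x_1) = 0.880136, coefficient = 4
x_2 = 1.4167, f(x_2) = 2.843171, coefficient = 2
x_3 = 1.8750, f(x_3) = 6.591797, coefficient = 4
x_4 = 2.3333, f(x_4) = 12.703704, coefficient = 2
x_5 = 2.7917, f(x_5) = 21.756583, coefficient = 4
x_6 = 3.2500, f(x_6) = 34.328125, coefficient = 1

I ≈ (0.458333/3) × 182.460937 = 27.875977
Exact value: 27.875977
Error: 0.000000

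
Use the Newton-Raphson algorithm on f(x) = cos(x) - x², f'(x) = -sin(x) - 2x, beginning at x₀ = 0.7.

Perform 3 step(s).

f(x) = cos(x) - x²
f'(x) = -sin(x) - 2x
x₀ = 0.7

Newton-Raphson formula: x_{n+1} = x_n - f(x_n)/f'(x_n)

Iteration 1:
  f(0.700000) = 0.274842
  f'(0.700000) = -2.044218
  x_1 = 0.700000 - 0.274842/(-2.044218) = 0.834449
Iteration 2:
  f(0.834449) = -0.024718
  f'(0.834449) = -2.409823
  x_2 = 0.834449 - (-0.024718)/(-2.409823) = 0.824191
Iteration 3:
  f(0.824191) = -0.000141
  f'(0.824191) = -2.382382
  x_3 = 0.824191 - (-0.000141)/(-2.382382) = 0.824132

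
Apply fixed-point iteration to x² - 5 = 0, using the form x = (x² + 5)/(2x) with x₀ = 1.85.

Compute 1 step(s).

Equation: x² - 5 = 0
Fixed-point form: x = (x² + 5)/(2x)
x₀ = 1.85

x_1 = g(1.850000) = 2.276351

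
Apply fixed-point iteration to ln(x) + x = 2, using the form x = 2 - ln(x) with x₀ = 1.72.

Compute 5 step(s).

Equation: ln(x) + x = 2
Fixed-point form: x = 2 - ln(x)
x₀ = 1.72

x_1 = g(1.720000) = 1.457676
x_2 = g(1.457676) = 1.623157
x_3 = g(1.623157) = 1.515627
x_4 = g(1.515627) = 1.584171
x_5 = g(1.584171) = 1.539939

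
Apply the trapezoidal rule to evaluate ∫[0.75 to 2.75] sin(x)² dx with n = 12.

f(x) = sin(x)²
a = 0.75, b = 2.75, n = 12
h = (b - a)/n = 0.166667

Trapezoidal rule: (h/2)[f(x₀) + 2f(x₁) + 2f(x₂) + ... + f(xₙ)]

x_0 = 0.7500, f(x_0) = 0.464631, coefficient = 1
x_1 = 0.9167, f(x_1) = 0.629766, coefficient = 2
x_2 = 1.0833, f(x_2) = 0.780615, coefficient = 2
x_3 = 1.2500, f(x_3) = 0.900572, coefficient = 2
x_4 = 1.4167, f(x_4) = 0.976432, coefficient = 2
x_5 = 1.5833, f(x_5) = 0.999843, coefficient = 2
x_6 = 1.7500, f(x_6) = 0.968228, coefficient = 2
x_7 = 1.9167, f(x_7) = 0.885068, coefficient = 2
x_8 = 2.0833, f(x_8) = 0.759518, coefficient = 2
x_9 = 2.2500, f(x_9) = 0.605398, coefficient = 2
x_10 = 2.4167, f(x_10) = 0.439675, coefficient = 2
x_11 = 2.5833, f(x_11) = 0.280593, coefficient = 2
x_12 = 2.7500, f(x_12) = 0.145665, coefficient = 1

I ≈ (0.166667/2) × 17.061712 = 1.421809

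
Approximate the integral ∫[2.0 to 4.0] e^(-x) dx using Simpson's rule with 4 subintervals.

f(x) = e^(-x)
a = 2.0, b = 4.0, n = 4
h = (b - a)/n = 0.500000

Simpson's rule: (h/3)[f(x₀) + 4f(x₁) + 2f(x₂) + ... + f(xₙ)]

x_0 = 2.0000, f(x_0) = 0.135335, coefficient = 1
x_1 = 2.5000, f(x_1) = 0.082085, coefficient = 4
x_2 = 3.0000, f(x_2) = 0.049787, coefficient = 2
x_3 = 3.5000, f(x_3) = 0.030197, coefficient = 4
x_4 = 4.0000, f(x_4) = 0.018316, coefficient = 1

I ≈ (0.500000/3) × 0.702355 = 0.117059
Exact value: 0.117020
Error: 0.000039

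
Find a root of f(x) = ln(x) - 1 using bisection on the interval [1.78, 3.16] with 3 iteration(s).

f(x) = ln(x) - 1
Initial interval: [1.78, 3.16]

Iteration 1:
  c_1 = (1.780000 + 3.160000)/2 = 2.470000
  f(c_1) = f(2.470000) = -0.095782
  f(a) × f(c) ≥ 0, new interval: [2.470000, 3.160000]
Iteration 2:
  c_2 = (2.470000 + 3.160000)/2 = 2.815000
  f(c_2) = f(2.815000) = 0.034962
  f(a) × f(c) < 0, new interval: [2.470000, 2.815000]
Iteration 3:
  c_3 = (2.470000 + 2.815000)/2 = 2.642500
  f(c_3) = f(2.642500) = -0.028275
  f(a) × f(c) ≥ 0, new interval: [2.642500, 2.815000]

After 3 iteration(s), the approximation is c_3 = 2.642500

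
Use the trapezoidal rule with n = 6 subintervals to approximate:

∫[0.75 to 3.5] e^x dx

f(x) = e^x
a = 0.75, b = 3.5, n = 6
h = (b - a)/n = 0.458333

Trapezoidal rule: (h/2)[f(x₀) + 2f(x₁) + 2f(x₂) + ... + f(xₙ)]

x_0 = 0.7500, f(x_0) = 2.117000, coefficient = 1
x_1 = 1.2083, f(x_1) = 3.347900, coefficient = 2
x_2 = 1.6667, f(x_2) = 5.294490, coefficient = 2
x_3 = 2.1250, f(x_3) = 8.372897, coefficient = 2
x_4 = 2.5833, f(x_4) = 13.241202, coefficient = 2
x_5 = 3.0417, f(x_5) = 20.940114, coefficient = 2
x_6 = 3.5000, f(x_6) = 33.115452, coefficient = 1

I ≈ (0.458333/2) × 137.625660 = 31.539214
Exact value: 30.998452
Error: 0.540762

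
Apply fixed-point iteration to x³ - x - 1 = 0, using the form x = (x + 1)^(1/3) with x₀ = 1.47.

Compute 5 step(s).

Equation: x³ - x - 1 = 0
Fixed-point form: x = (x + 1)^(1/3)
x₀ = 1.47

x_1 = g(1.470000) = 1.351758
x_2 = g(1.351758) = 1.329834
x_3 = g(1.329834) = 1.325689
x_4 = g(1.325689) = 1.324902
x_5 = g(1.324902) = 1.324753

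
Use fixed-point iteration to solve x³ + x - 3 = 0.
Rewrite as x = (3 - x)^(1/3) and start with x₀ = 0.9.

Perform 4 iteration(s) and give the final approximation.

Equation: x³ + x - 3 = 0
Fixed-point form: x = (3 - x)^(1/3)
x₀ = 0.9

x_1 = g(0.900000) = 1.280579
x_2 = g(1.280579) = 1.198011
x_3 = g(1.198011) = 1.216888
x_4 = g(1.216888) = 1.212624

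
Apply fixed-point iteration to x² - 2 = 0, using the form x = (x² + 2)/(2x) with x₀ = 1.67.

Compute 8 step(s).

Equation: x² - 2 = 0
Fixed-point form: x = (x² + 2)/(2x)
x₀ = 1.67

x_1 = g(1.670000) = 1.433802
x_2 = g(1.433802) = 1.414347
x_3 = g(1.414347) = 1.414214
x_4 = g(1.414214) = 1.414214
x_5 = g(1.414214) = 1.414214
x_6 = g(1.414214) = 1.414214
x_7 = g(1.414214) = 1.414214
x_8 = g(1.414214) = 1.414214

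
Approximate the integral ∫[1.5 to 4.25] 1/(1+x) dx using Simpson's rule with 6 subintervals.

f(x) = 1/(1+x)
a = 1.5, b = 4.25, n = 6
h = (b - a)/n = 0.458333

Simpson's rule: (h/3)[f(x₀) + 4f(x₁) + 2f(x₂) + ... + f(xₙ)]

x_0 = 1.5000, f(x_0) = 0.400000, coefficient = 1
x_1 = 1.9583, f(x_1) = 0.338028, coefficient = 4
x_2 = 2.4167, f(x_2) = 0.292683, coefficient = 2
x_3 = 2.8750, f(x_3) = 0.258065, coefficient = 4
x_4 = 3.3333, f(x_4) = 0.230769, coefficient = 2
x_5 = 3.7917, f(x_5) = 0.208696, coefficient = 4
x_6 = 4.2500, f(x_6) = 0.190476, coefficient = 1

I ≈ (0.458333/3) × 4.856534 = 0.741970
Exact value: 0.741937
Error: 0.000033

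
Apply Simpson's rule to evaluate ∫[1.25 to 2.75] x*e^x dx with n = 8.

f(x) = x*e^x
a = 1.25, b = 2.75, n = 8
h = (b - a)/n = 0.187500

Simpson's rule: (h/3)[f(x₀) + 4f(x₁) + 2f(x₂) + ... + f(xₙ)]

x_0 = 1.2500, f(x_0) = 4.362929, coefficient = 1
x_1 = 1.4375, f(x_1) = 6.052101, coefficient = 4
x_2 = 1.6250, f(x_2) = 8.252431, coefficient = 2
x_3 = 1.8125, f(x_3) = 11.102909, coefficient = 4
x_4 = 2.0000, f(x_4) = 14.778112, coefficient = 2
x_5 = 2.1875, f(x_5) = 19.496975, coefficient = 4
x_6 = 2.3750, f(x_6) = 25.533656, coefficient = 2
x_7 = 2.5625, f(x_7) = 33.231006, coefficient = 4
x_8 = 2.7500, f(x_8) = 43.017238, coefficient = 1

I ≈ (0.187500/3) × 424.040527 = 26.502533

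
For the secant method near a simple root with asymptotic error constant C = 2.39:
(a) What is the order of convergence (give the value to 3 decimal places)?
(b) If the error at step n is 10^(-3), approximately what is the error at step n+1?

(a) Secant method has superlinear convergence with order φ = (1+√5)/2 ≈ 1.618.
    This means |e_{n+1}| ≈ C|e_n|^1.618.

(b) With |e_n| = 10^(-3) and C = 2.39:
    |e_{n+1}| ≈ 2.39 × (10^(-3))^1.618 = 2.39 × 10^(-4.85)

(a) ≈ 1.618 (golden ratio); (b) |e_{n+1}| ≈ 3.344e-05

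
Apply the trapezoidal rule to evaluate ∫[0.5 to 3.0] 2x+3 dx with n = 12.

f(x) = 2x+3
a = 0.5, b = 3.0, n = 12
h = (b - a)/n = 0.208333

Trapezoidal rule: (h/2)[f(x₀) + 2f(x₁) + 2f(x₂) + ... + f(xₙ)]

x_0 = 0.5000, f(x_0) = 4.000000, coefficient = 1
x_1 = 0.7083, f(x_1) = 4.416667, coefficient = 2
x_2 = 0.9167, f(x_2) = 4.833333, coefficient = 2
x_3 = 1.1250, f(x_3) = 5.250000, coefficient = 2
x_4 = 1.3333, f(x_4) = 5.666667, coefficient = 2
x_5 = 1.5417, f(x_5) = 6.083333, coefficient = 2
x_6 = 1.7500, f(x_6) = 6.500000, coefficient = 2
x_7 = 1.9583, f(x_7) = 6.916667, coefficient = 2
x_8 = 2.1667, f(x_8) = 7.333333, coefficient = 2
x_9 = 2.3750, f(x_9) = 7.750000, coefficient = 2
x_10 = 2.5833, f(x_10) = 8.166667, coefficient = 2
x_11 = 2.7917, f(x_11) = 8.583333, coefficient = 2
x_12 = 3.0000, f(x_12) = 9.000000, coefficient = 1

I ≈ (0.208333/2) × 156.000000 = 16.250000
Exact value: 16.250000
Error: 0.000000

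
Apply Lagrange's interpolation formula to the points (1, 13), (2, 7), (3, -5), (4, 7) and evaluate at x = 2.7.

Lagrange interpolation formula:
P(x) = Σ yᵢ × Lᵢ(x)
where Lᵢ(x) = Π_{j≠i} (x - xⱼ)/(xᵢ - xⱼ)

L_0(2.7) = (2.7 - 2)/(1 - 2) × (2.7 - 3)/(1 - 3) × (2.7 - 4)/(1 - 4) = -0.045500
L_1(2.7) = (2.7 - 1)/(2 - 1) × (2.7 - 3)/(2 - 3) × (2.7 - 4)/(2 - 4) = 0.331500
L_2(2.7) = (2.7 - 1)/(3 - 1) × (2.7 - 2)/(3 - 2) × (2.7 - 4)/(3 - 4) = 0.773500
L_3(2.7) = (2.7 - 1)/(4 - 1) × (2.7 - 2)/(4 - 2) × (2.7 - 3)/(4 - 3) = -0.059500

P(2.7) = 13×L_0(2.7) + 7×L_1(2.7) + (-5)×L_2(2.7) + 7×L_3(2.7)
P(2.7) = -2.555000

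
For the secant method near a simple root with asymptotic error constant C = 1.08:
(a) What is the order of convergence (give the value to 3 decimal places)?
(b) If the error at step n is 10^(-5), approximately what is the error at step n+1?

(a) Secant method has superlinear convergence with order φ = (1+√5)/2 ≈ 1.618.
    This means |e_{n+1}| ≈ C|e_n|^1.618.

(b) With |e_n| = 10^(-5) and C = 1.08:
    |e_{n+1}| ≈ 1.08 × (10^(-5))^1.618 = 1.08 × 10^(-8.09)

(a) ≈ 1.618 (golden ratio); (b) |e_{n+1}| ≈ 8.775e-09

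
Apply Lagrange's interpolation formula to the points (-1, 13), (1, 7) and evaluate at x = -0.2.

Lagrange interpolation formula:
P(x) = Σ yᵢ × Lᵢ(x)
where Lᵢ(x) = Π_{j≠i} (x - xⱼ)/(xᵢ - xⱼ)

L_0(-0.2) = (-0.2 - 1)/(-1 - 1) = 0.600000
L_1(-0.2) = (-0.2 - (-1))/(1 - (-1)) = 0.400000

P(-0.2) = 13×L_0(-0.2) + 7×L_1(-0.2)
P(-0.2) = 10.600000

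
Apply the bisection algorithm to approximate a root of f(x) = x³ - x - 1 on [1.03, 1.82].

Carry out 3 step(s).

f(x) = x³ - x - 1
Initial interval: [1.03, 1.82]

Iteration 1:
  c_1 = (1.030000 + 1.820000)/2 = 1.425000
  f(c_1) = f(1.425000) = 0.468641
  f(a) × f(c) < 0, new interval: [1.030000, 1.425000]
Iteration 2:
  c_2 = (1.030000 + 1.425000)/2 = 1.227500
  f(c_2) = f(1.227500) = -0.377957
  f(a) × f(c) ≥ 0, new interval: [1.227500, 1.425000]
Iteration 3:
  c_3 = (1.227500 + 1.425000)/2 = 1.326250
  f(c_3) = f(1.326250) = 0.006543
  f(a) × f(c) < 0, new interval: [1.227500, 1.326250]

After 3 iteration(s), the approximation is c_3 = 1.326250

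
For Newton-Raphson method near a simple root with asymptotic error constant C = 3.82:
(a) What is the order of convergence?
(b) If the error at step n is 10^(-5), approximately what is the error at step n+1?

(a) Newton-Raphson has quadratic (order 2) convergence near simple roots.
    This means |e_{n+1}| ≈ C|e_n|².

(b) With |e_n| = 10^(-5) and C = 3.82:
    |e_{n+1}| ≈ 3.82 × (10^(-5))² = 3.82 × 10^(-10)

(a) 2 (quadratic); (b) |e_{n+1}| ≈ 3.820e-10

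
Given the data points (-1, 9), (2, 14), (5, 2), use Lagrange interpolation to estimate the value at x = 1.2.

Lagrange interpolation formula:
P(x) = Σ yᵢ × Lᵢ(x)
where Lᵢ(x) = Π_{j≠i} (x - xⱼ)/(xᵢ - xⱼ)

L_0(1.2) = (1.2 - 2)/(-1 - 2) × (1.2 - 5)/(-1 - 5) = 0.168889
L_1(1.2) = (1.2 - (-1))/(2 - (-1)) × (1.2 - 5)/(2 - 5) = 0.928889
L_2(1.2) = (1.2 - (-1))/(5 - (-1)) × (1.2 - 2)/(5 - 2) = -0.097778

P(1.2) = 9×L_0(1.2) + 14×L_1(1.2) + 2×L_2(1.2)
P(1.2) = 14.328889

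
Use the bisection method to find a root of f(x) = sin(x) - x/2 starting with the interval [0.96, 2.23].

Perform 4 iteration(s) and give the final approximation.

f(x) = sin(x) - x/2
Initial interval: [0.96, 2.23]

Iteration 1:
  c_1 = (0.960000 + 2.230000)/2 = 1.595000
  f(c_1) = f(1.595000) = 0.202207
  f(a) × f(c) ≥ 0, new interval: [1.595000, 2.230000]
Iteration 2:
  c_2 = (1.595000 + 2.230000)/2 = 1.912500
  f(c_2) = f(1.912500) = -0.014065
  f(a) × f(c) < 0, new interval: [1.595000, 1.912500]
Iteration 3:
  c_3 = (1.595000 + 1.912500)/2 = 1.753750
  f(c_3) = f(1.753750) = 0.106436
  f(a) × f(c) ≥ 0, new interval: [1.753750, 1.912500]
Iteration 4:
  c_4 = (1.753750 + 1.912500)/2 = 1.833125
  f(c_4) = f(1.833125) = 0.049226
  f(a) × f(c) ≥ 0, new interval: [1.833125, 1.912500]

After 4 iteration(s), the approximation is c_4 = 1.833125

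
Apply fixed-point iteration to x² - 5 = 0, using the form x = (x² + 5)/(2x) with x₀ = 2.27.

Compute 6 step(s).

Equation: x² - 5 = 0
Fixed-point form: x = (x² + 5)/(2x)
x₀ = 2.27

x_1 = g(2.270000) = 2.236322
x_2 = g(2.236322) = 2.236068
x_3 = g(2.236068) = 2.236068
x_4 = g(2.236068) = 2.236068
x_5 = g(2.236068) = 2.236068
x_6 = g(2.236068) = 2.236068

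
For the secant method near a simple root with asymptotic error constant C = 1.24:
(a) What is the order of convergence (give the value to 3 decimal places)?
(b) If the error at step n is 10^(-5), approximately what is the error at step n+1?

(a) Secant method has superlinear convergence with order φ = (1+√5)/2 ≈ 1.618.
    This means |e_{n+1}| ≈ C|e_n|^1.618.

(b) With |e_n| = 10^(-5) and C = 1.24:
    |e_{n+1}| ≈ 1.24 × (10^(-5))^1.618 = 1.24 × 10^(-8.09)

(a) ≈ 1.618 (golden ratio); (b) |e_{n+1}| ≈ 1.008e-08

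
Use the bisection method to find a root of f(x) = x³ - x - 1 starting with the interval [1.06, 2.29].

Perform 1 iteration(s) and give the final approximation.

f(x) = x³ - x - 1
Initial interval: [1.06, 2.29]

Iteration 1:
  c_1 = (1.060000 + 2.290000)/2 = 1.675000
  f(c_1) = f(1.675000) = 2.024422
  f(a) × f(c) < 0, new interval: [1.060000, 1.675000]

After 1 iteration(s), the approximation is c_1 = 1.675000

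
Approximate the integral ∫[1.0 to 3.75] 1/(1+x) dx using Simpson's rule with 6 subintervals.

f(x) = 1/(1+x)
a = 1.0, b = 3.75, n = 6
h = (b - a)/n = 0.458333

Simpson's rule: (h/3)[f(x₀) + 4f(x₁) + 2f(x₂) + ... + f(xₙ)]

x_0 = 1.0000, f(x_0) = 0.500000, coefficient = 1
x_1 = 1.4583, f(x_1) = 0.406780, coefficient = 4
x_2 = 1.9167, f(x_2) = 0.342857, coefficient = 2
x_3 = 2.3750, f(x_3) = 0.296296, coefficient = 4
x_4 = 2.8333, f(x_4) = 0.260870, coefficient = 2
x_5 = 3.2917, f(x_5) = 0.233010, coefficient = 4
x_6 = 3.7500, f(x_6) = 0.210526, coefficient = 1

I ≈ (0.458333/3) × 5.662322 = 0.865077
Exact value: 0.864997
Error: 0.000080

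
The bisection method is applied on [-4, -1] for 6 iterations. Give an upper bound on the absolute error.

Bisection error bound: |error| ≤ (b-a)/2^n
|error| ≤ (-1 - (-4))/2^6 = 3/2^6
|error| ≤ 0.0468750000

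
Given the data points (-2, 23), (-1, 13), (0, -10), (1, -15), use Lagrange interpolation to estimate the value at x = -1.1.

Lagrange interpolation formula:
P(x) = Σ yᵢ × Lᵢ(x)
where Lᵢ(x) = Π_{j≠i} (x - xⱼ)/(xᵢ - xⱼ)

L_0(-1.1) = (-1.1 - (-1))/(-2 - (-1)) × (-1.1 - 0)/(-2 - 0) × (-1.1 - 1)/(-2 - 1) = 0.038500
L_1(-1.1) = (-1.1 - (-2))/(-1 - (-2)) × (-1.1 - 0)/(-1 - 0) × (-1.1 - 1)/(-1 - 1) = 1.039500
L_2(-1.1) = (-1.1 - (-2))/(0 - (-2)) × (-1.1 - (-1))/(0 - (-1)) × (-1.1 - 1)/(0 - 1) = -0.094500
L_3(-1.1) = (-1.1 - (-2))/(1 - (-2)) × (-1.1 - (-1))/(1 - (-1)) × (-1.1 - 0)/(1 - 0) = 0.016500

P(-1.1) = 23×L_0(-1.1) + 13×L_1(-1.1) + (-10)×L_2(-1.1) + (-15)×L_3(-1.1)
P(-1.1) = 15.096500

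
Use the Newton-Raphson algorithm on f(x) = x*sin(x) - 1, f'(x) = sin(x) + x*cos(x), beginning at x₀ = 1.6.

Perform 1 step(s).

f(x) = x*sin(x) - 1
f'(x) = sin(x) + x*cos(x)
x₀ = 1.6

Newton-Raphson formula: x_{n+1} = x_n - f(x_n)/f'(x_n)

Iteration 1:
  f(1.600000) = 0.599318
  f'(1.600000) = 0.952854
  x_1 = 1.600000 - 0.599318/0.952854 = 0.971029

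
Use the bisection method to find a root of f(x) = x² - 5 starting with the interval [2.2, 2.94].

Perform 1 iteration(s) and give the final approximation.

f(x) = x² - 5
Initial interval: [2.2, 2.94]

Iteration 1:
  c_1 = (2.200000 + 2.940000)/2 = 2.570000
  f(c_1) = f(2.570000) = 1.604900
  f(a) × f(c) < 0, new interval: [2.200000, 2.570000]

After 1 iteration(s), the approximation is c_1 = 2.570000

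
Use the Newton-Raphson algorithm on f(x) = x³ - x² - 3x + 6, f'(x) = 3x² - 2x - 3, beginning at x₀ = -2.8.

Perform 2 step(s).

f(x) = x³ - x² - 3x + 6
f'(x) = 3x² - 2x - 3
x₀ = -2.8

Newton-Raphson formula: x_{n+1} = x_n - f(x_n)/f'(x_n)

Iteration 1:
  f(-2.800000) = -15.392000
  f'(-2.800000) = 26.120000
  x_1 = -2.800000 - (-15.392000)/26.120000 = -2.210720
Iteration 2:
  f(-2.210720) = -3.059533
  f'(-2.210720) = 16.083285
  x_2 = -2.210720 - (-3.059533)/16.083285 = -2.020489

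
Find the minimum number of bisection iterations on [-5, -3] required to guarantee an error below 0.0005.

We need (b-a)/2^n ≤ 0.0005
(-3 - (-5))/2^n ≤ 0.0005
2/2^n ≤ 0.0005
2^n ≥ 4000
n ≥ log₂(4000) = 11.97
n ≥ 12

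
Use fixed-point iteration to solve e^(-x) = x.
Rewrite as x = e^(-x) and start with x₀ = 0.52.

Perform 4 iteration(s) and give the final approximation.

Equation: e^(-x) = x
Fixed-point form: x = e^(-x)
x₀ = 0.52

x_1 = g(0.520000) = 0.594521
x_2 = g(0.594521) = 0.551827
x_3 = g(0.551827) = 0.575897
x_4 = g(0.575897) = 0.562201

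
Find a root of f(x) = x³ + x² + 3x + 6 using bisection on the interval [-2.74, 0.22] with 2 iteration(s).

f(x) = x³ + x² + 3x + 6
Initial interval: [-2.74, 0.22]

Iteration 1:
  c_1 = (-2.740000 + 0.220000)/2 = -1.260000
  f(c_1) = f(-1.260000) = 1.807224
  f(a) × f(c) < 0, new interval: [-2.740000, -1.260000]
Iteration 2:
  c_2 = (-2.740000 + (-1.260000))/2 = -2.000000
  f(c_2) = f(-2.000000) = -4.000000
  f(a) × f(c) ≥ 0, new interval: [-2.000000, -1.260000]

After 2 iteration(s), the approximation is c_2 = -2.000000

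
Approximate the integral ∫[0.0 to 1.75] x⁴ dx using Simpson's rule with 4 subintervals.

f(x) = x⁴
a = 0.0, b = 1.75, n = 4
h = (b - a)/n = 0.437500

Simpson's rule: (h/3)[f(x₀) + 4f(x₁) + 2f(x₂) + ... + f(xₙ)]

x_0 = 0.0000, f(x_0) = 0.000000, coefficient = 1
x_1 = 0.4375, f(x_1) = 0.036636, coefficient = 4
x_2 = 0.8750, f(x_2) = 0.586182, coefficient = 2
x_3 = 1.3125, f(x_3) = 2.967545, coefficient = 4
x_4 = 1.7500, f(x_4) = 9.378906, coefficient = 1

I ≈ (0.437500/3) × 22.567993 = 3.291166
Exact value: 3.282617
Error: 0.008548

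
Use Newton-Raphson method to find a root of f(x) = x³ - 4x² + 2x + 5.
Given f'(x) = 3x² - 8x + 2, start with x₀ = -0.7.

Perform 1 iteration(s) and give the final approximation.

f(x) = x³ - 4x² + 2x + 5
f'(x) = 3x² - 8x + 2
x₀ = -0.7

Newton-Raphson formula: x_{n+1} = x_n - f(x_n)/f'(x_n)

Iteration 1:
  f(-0.700000) = 1.297000
  f'(-0.700000) = 9.070000
  x_1 = -0.700000 - 1.297000/9.070000 = -0.842999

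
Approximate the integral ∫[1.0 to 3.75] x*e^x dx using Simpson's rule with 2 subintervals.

f(x) = x*e^x
a = 1.0, b = 3.75, n = 2
h = (b - a)/n = 1.375000

Simpson's rule: (h/3)[f(x₀) + 4f(x₁) + 2f(x₂) + ... + f(xₙ)]

x_0 = 1.0000, f(x_0) = 2.718282, coefficient = 1
x_1 = 2.3750, f(x_1) = 25.533656, coefficient = 4
x_2 = 3.7500, f(x_2) = 159.454058, coefficient = 1

I ≈ (1.375000/3) × 264.306965 = 121.140692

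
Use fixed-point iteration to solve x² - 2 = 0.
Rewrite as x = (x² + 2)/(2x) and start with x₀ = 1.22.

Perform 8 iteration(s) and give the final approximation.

Equation: x² - 2 = 0
Fixed-point form: x = (x² + 2)/(2x)
x₀ = 1.22

x_1 = g(1.220000) = 1.429672
x_2 = g(1.429672) = 1.414297
x_3 = g(1.414297) = 1.414214
x_4 = g(1.414214) = 1.414214
x_5 = g(1.414214) = 1.414214
x_6 = g(1.414214) = 1.414214
x_7 = g(1.414214) = 1.414214
x_8 = g(1.414214) = 1.414214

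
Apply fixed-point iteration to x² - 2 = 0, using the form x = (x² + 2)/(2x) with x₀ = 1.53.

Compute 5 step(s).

Equation: x² - 2 = 0
Fixed-point form: x = (x² + 2)/(2x)
x₀ = 1.53

x_1 = g(1.530000) = 1.418595
x_2 = g(1.418595) = 1.414220
x_3 = g(1.414220) = 1.414214
x_4 = g(1.414214) = 1.414214
x_5 = g(1.414214) = 1.414214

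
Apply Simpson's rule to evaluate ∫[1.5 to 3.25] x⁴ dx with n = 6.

f(x) = x⁴
a = 1.5, b = 3.25, n = 6
h = (b - a)/n = 0.291667

Simpson's rule: (h/3)[f(x₀) + 4f(x₁) + 2f(x₂) + ... + f(xₙ)]

x_0 = 1.5000, f(x_0) = 5.062500, coefficient = 1
x_1 = 1.7917, f(x_1) = 10.304546, coefficient = 4
x_2 = 2.0833, f(x_2) = 18.838011, coefficient = 2
x_3 = 2.3750, f(x_3) = 31.816650, coefficient = 4
x_4 = 2.6667, f(x_4) = 50.567901, coefficient = 2
x_5 = 2.9583, f(x_5) = 76.592885, coefficient = 4
x_6 = 3.2500, f(x_6) = 111.566406, coefficient = 1

I ≈ (0.291667/3) × 730.297056 = 71.001103
Exact value: 70.999414
Error: 0.001689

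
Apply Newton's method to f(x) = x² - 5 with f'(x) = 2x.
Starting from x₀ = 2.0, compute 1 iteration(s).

f(x) = x² - 5
f'(x) = 2x
x₀ = 2.0

Newton-Raphson formula: x_{n+1} = x_n - f(x_n)/f'(x_n)

Iteration 1:
  f(2.000000) = -1.000000
  f'(2.000000) = 4.000000
  x_1 = 2.000000 - (-1.000000)/4.000000 = 2.250000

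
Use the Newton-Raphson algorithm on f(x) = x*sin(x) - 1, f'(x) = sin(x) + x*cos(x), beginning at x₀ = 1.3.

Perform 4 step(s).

f(x) = x*sin(x) - 1
f'(x) = sin(x) + x*cos(x)
x₀ = 1.3

Newton-Raphson formula: x_{n+1} = x_n - f(x_n)/f'(x_n)

Iteration 1:
  f(1.300000) = 0.252626
  f'(1.300000) = 1.311307
  x_1 = 1.300000 - 0.252626/1.311307 = 1.107348
Iteration 2:
  f(1.107348) = -0.009459
  f'(1.107348) = 1.389540
  x_2 = 1.107348 - (-0.009459)/1.389540 = 1.114155
Iteration 3:
  f(1.114155) = -0.000002
  f'(1.114155) = 1.388810
  x_3 = 1.114155 - (-0.000002)/1.388810 = 1.114157
Iteration 4:
  f(1.114157) = 0.000000
  f'(1.114157) = 1.388809
  x_4 = 1.114157 - 0.000000/1.388809 = 1.114157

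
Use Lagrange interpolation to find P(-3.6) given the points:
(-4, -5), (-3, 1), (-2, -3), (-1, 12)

Lagrange interpolation formula:
P(x) = Σ yᵢ × Lᵢ(x)
where Lᵢ(x) = Π_{j≠i} (x - xⱼ)/(xᵢ - xⱼ)

L_0(-3.6) = (-3.6 - (-3))/(-4 - (-3)) × (-3.6 - (-2))/(-4 - (-2)) × (-3.6 - (-1))/(-4 - (-1)) = 0.416000
L_1(-3.6) = (-3.6 - (-4))/(-3 - (-4)) × (-3.6 - (-2))/(-3 - (-2)) × (-3.6 - (-1))/(-3 - (-1)) = 0.832000
L_2(-3.6) = (-3.6 - (-4))/(-2 - (-4)) × (-3.6 - (-3))/(-2 - (-3)) × (-3.6 - (-1))/(-2 - (-1)) = -0.312000
L_3(-3.6) = (-3.6 - (-4))/(-1 - (-4)) × (-3.6 - (-3))/(-1 - (-3)) × (-3.6 - (-2))/(-1 - (-2)) = 0.064000

P(-3.6) = (-5)×L_0(-3.6) + 1×L_1(-3.6) + (-3)×L_2(-3.6) + 12×L_3(-3.6)
P(-3.6) = 0.456000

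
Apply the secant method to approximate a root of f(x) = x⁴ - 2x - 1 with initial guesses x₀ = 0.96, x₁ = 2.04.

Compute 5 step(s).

f(x) = x⁴ - 2x - 1
x₀ = 0.96, x₁ = 2.04

Secant formula: x_{n+1} = x_n - f(x_n)(x_n - x_{n-1})/(f(x_n) - f(x_{n-1}))

Iteration 1:
  f(0.960000) = -2.070653
  f(2.040000) = 12.238915
  x_2 = 2.040000 - 12.238915×(2.040000 - 0.960000)/(12.238915 - (-2.070653))
       = 1.116280
Iteration 2:
  f(2.040000) = 12.238915
  f(1.116280) = -1.679840
  x_3 = 1.116280 - (-1.679840)×(1.116280 - 2.040000)/(-1.679840 - 12.238915)
       = 1.227763
Iteration 3:
  f(1.116280) = -1.679840
  f(1.227763) = -1.183264
  x_4 = 1.227763 - (-1.183264)×(1.227763 - 1.116280)/(-1.183264 - (-1.679840))
       = 1.493409
Iteration 4:
  f(1.227763) = -1.183264
  f(1.493409) = 0.987291
  x_5 = 1.493409 - 0.987291×(1.493409 - 1.227763)/(0.987291 - (-1.183264))
       = 1.372578
Iteration 5:
  f(1.493409) = 0.987291
  f(1.372578) = -0.195808
  x_6 = 1.372578 - (-0.195808)×(1.372578 - 1.493409)/(-0.195808 - 0.987291)
       = 1.392576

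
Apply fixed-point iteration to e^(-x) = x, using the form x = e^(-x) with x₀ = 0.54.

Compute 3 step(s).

Equation: e^(-x) = x
Fixed-point form: x = e^(-x)
x₀ = 0.54

x_1 = g(0.540000) = 0.582748
x_2 = g(0.582748) = 0.558362
x_3 = g(0.558362) = 0.572146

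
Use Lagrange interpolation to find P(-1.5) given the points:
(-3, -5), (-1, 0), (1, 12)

Lagrange interpolation formula:
P(x) = Σ yᵢ × Lᵢ(x)
where Lᵢ(x) = Π_{j≠i} (x - xⱼ)/(xᵢ - xⱼ)

L_0(-1.5) = (-1.5 - (-1))/(-3 - (-1)) × (-1.5 - 1)/(-3 - 1) = 0.156250
L_1(-1.5) = (-1.5 - (-3))/(-1 - (-3)) × (-1.5 - 1)/(-1 - 1) = 0.937500
L_2(-1.5) = (-1.5 - (-3))/(1 - (-3)) × (-1.5 - (-1))/(1 - (-1)) = -0.093750

P(-1.5) = (-5)×L_0(-1.5) + 0×L_1(-1.5) + 12×L_2(-1.5)
P(-1.5) = -1.906250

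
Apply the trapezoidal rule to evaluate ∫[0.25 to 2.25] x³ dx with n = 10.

f(x) = x³
a = 0.25, b = 2.25, n = 10
h = (b - a)/n = 0.200000

Trapezoidal rule: (h/2)[f(x₀) + 2f(x₁) + 2f(x₂) + ... + f(xₙ)]

x_0 = 0.2500, f(x_0) = 0.015625, coefficient = 1
x_1 = 0.4500, f(x_1) = 0.091125, coefficient = 2
x_2 = 0.6500, f(x_2) = 0.274625, coefficient = 2
x_3 = 0.8500, f(x_3) = 0.614125, coefficient = 2
x_4 = 1.0500, f(x_4) = 1.157625, coefficient = 2
x_5 = 1.2500, f(x_5) = 1.953125, coefficient = 2
x_6 = 1.4500, f(x_6) = 3.048625, coefficient = 2
x_7 = 1.6500, f(x_7) = 4.492125, coefficient = 2
x_8 = 1.8500, f(x_8) = 6.331625, coefficient = 2
x_9 = 2.0500, f(x_9) = 8.615125, coefficient = 2
x_10 = 2.2500, f(x_10) = 11.390625, coefficient = 1

I ≈ (0.200000/2) × 64.562500 = 6.456250
Exact value: 6.406250
Error: 0.050000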